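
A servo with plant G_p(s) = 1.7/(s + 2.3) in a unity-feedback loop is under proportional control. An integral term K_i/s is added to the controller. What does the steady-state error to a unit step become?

0

The integrator makes K_pos = lim_{s→0} C(s)G(s) infinite, so e_ss = 1/(1+K_pos) = 0.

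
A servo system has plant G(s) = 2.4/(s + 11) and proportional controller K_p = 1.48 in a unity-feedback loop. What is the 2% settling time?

Closed-loop transfer function: T(s) = K_p·G(s)/(1 + K_p·G(s)) = 3.552/(s + 11 + 3.552) = 3.552/(s + 14.55).
Time constant τ = 1/14.55 = 0.06872 s, so the 2% settling time is about 4τ = 0.275 s.

T_s ≈ 0.275 s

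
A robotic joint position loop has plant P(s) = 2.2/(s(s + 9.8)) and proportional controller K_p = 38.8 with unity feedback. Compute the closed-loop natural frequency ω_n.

ω_n = 9.24 rad/s

The closed-loop denominator is s(s+9.8) + 38.8·2.2 = s² + 9.8s + 85.36.
So ω_n² = 85.36 ⇒ ω_n = 9.239 rad/s, and ζ = 9.8/(2ω_n) = 0.53.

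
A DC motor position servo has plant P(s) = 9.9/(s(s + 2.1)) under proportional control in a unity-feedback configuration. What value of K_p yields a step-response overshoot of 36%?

K_p = 1.16

From %OS = 100·exp(−πζ/√(1−ζ²)) = 36%, ζ = −ln(0.36)/√(π²+ln²(0.36)) = 0.3093.
Characteristic equation s² + 2.1s + 9.9K_p = 0 gives ζ = 2.1/(2√(9.9K_p)).
Setting ζ = 0.3093: √(9.9K_p) = 2.1/(2·0.3093) = 3.395, so K_p = 11.53/9.9 = 1.16.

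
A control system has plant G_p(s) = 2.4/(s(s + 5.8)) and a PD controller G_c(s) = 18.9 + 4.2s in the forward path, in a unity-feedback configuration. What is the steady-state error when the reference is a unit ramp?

The loop has one pole at the origin (type 1). Velocity error constant K_v = lim_{s→0} s·G_c(s)G_p(s) = 18.9·2.4/5.8 = 7.821.
Steady-state error to a unit ramp: e_ss = 1/K_v = 0.128.

0.128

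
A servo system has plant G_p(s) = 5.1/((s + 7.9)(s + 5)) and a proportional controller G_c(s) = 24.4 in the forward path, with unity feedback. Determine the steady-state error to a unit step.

The loop is type 0. Static position error constant K_pos = G_c(0)·G_p(0) = 24.4·0.1291 = 3.15.
Steady-state error to a unit step: e_ss = 1/(1+K_pos) = 1/4.15 = 0.241.

0.241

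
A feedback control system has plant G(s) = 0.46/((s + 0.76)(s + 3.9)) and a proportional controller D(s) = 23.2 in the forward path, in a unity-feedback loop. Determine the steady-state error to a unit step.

The loop is type 0. Static position error constant K_pos = D(0)·G(0) = 23.2·0.1552 = 3.601.
Steady-state error to a unit step: e_ss = 1/(1+K_pos) = 1/4.601 = 0.217.

0.217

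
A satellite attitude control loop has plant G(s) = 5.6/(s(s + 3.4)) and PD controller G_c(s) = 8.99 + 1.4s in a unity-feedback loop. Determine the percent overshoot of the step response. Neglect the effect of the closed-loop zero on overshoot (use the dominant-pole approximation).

Forward path: (8.99 + 1.4s)·5.6/(s(s+3.4)). The closed-loop characteristic equation is s² + (3.4 + 5.6·1.4)s + 5.6·8.99 = 0.
That is s² + 11.24s + 50.34 = 0, so ω_n = 7.095 rad/s and ζ = 11.24/(2·7.095) = 0.7921.
%OS = 100·exp(−πζ/√(1−ζ²)) = 1.7%.

1.7%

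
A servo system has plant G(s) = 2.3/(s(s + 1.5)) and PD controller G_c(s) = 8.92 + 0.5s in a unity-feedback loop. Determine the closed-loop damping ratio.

Forward path: (8.92 + 0.5s)·2.3/(s(s+1.5)). The closed-loop characteristic equation is s² + (1.5 + 2.3·0.5)s + 2.3·8.92 = 0.
That is s² + 2.65s + 20.52 = 0, so ω_n = 4.529 rad/s and ζ = 2.65/(2·4.529) = 0.2925.

ζ = 0.293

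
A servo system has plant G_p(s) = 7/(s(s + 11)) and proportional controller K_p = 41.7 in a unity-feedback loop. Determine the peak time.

The closed-loop denominator s² + 11s + 291.9 gives ω_n = √291.9 = 17.09 and ζ = 11/(2ω_n) = 0.3219.
Damped frequency ω_d = ω_n√(1−ζ²) = 16.18 rad/s, so peak time T_p = π/ω_d = 0.194 s.

T_p = 0.194 s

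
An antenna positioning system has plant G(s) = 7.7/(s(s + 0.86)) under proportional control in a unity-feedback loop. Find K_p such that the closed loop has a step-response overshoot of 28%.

K_p = 0.17

From %OS = 100·exp(−πζ/√(1−ζ²)) = 28%, ζ = −ln(0.28)/√(π²+ln²(0.28)) = 0.3755.
Characteristic equation s² + 0.86s + 7.7K_p = 0 gives ζ = 0.86/(2√(7.7K_p)).
Setting ζ = 0.3755: √(7.7K_p) = 0.86/(2·0.3755) = 1.145, so K_p = 1.311/7.7 = 0.17.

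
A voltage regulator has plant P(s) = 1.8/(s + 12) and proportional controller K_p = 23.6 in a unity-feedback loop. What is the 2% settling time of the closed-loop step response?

Closed-loop transfer function: T(s) = K_p·P(s)/(1 + K_p·P(s)) = 42.48/(s + 12 + 42.48) = 42.48/(s + 54.48).
Time constant τ = 1/54.48 = 0.01836 s, so the 2% settling time is about 4τ = 0.0734 s.

T_s ≈ 0.0734 s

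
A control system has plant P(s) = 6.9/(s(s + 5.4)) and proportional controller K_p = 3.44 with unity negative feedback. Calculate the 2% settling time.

T_s ≈ 1.48 s

The closed-loop denominator s² + 5.4s + 23.74 gives ω_n = √23.74 = 4.872 and ζ = 5.4/(2ω_n) = 0.5542.
2% settling time T_s ≈ 4/(ζω_n) = 4/2.7 = 1.48 s.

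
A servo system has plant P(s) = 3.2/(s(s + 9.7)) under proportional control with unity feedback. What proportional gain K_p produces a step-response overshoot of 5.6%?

K_p = 16.1

From %OS = 100·exp(−πζ/√(1−ζ²)) = 5.6%, ζ = −ln(0.056)/√(π²+ln²(0.056)) = 0.6761.
Characteristic equation s² + 9.7s + 3.2K_p = 0 gives ζ = 9.7/(2√(3.2K_p)).
Setting ζ = 0.6761: √(3.2K_p) = 9.7/(2·0.6761) = 7.174, so K_p = 51.47/3.2 = 16.1.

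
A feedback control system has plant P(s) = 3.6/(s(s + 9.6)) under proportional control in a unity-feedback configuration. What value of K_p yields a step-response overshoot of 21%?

K_p = 32.3

From %OS = 100·exp(−πζ/√(1−ζ²)) = 21%, ζ = −ln(0.21)/√(π²+ln²(0.21)) = 0.4449.
Characteristic equation s² + 9.6s + 3.6K_p = 0 gives ζ = 9.6/(2√(3.6K_p)).
Setting ζ = 0.4449: √(3.6K_p) = 9.6/(2·0.4449) = 10.79, so K_p = 116.4/3.6 = 32.3.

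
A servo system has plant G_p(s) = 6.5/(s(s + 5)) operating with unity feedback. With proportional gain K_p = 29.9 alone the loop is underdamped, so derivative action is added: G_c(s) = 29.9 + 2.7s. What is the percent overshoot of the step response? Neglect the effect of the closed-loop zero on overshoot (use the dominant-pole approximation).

Forward path: (29.9 + 2.7s)·6.5/(s(s+5)). The closed-loop characteristic equation is s² + (5 + 6.5·2.7)s + 6.5·29.9 = 0.
That is s² + 22.55s + 194.3 = 0, so ω_n = 13.94 rad/s and ζ = 22.55/(2·13.94) = 0.8088.
%OS = 100·exp(−πζ/√(1−ζ²)) = 1.33%.

1.33%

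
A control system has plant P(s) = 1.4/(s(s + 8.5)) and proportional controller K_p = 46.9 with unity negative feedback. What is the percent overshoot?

14.4%

The closed-loop denominator s² + 8.5s + 65.66 gives ω_n = √65.66 = 8.103 and ζ = 8.5/(2ω_n) = 0.5245.
%OS = 100·exp(−πζ/√(1−ζ²)) = 100·exp(−π·0.5245/√0.7249) = 14.4%.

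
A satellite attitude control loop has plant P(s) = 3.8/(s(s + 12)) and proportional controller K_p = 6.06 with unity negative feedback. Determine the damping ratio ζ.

ζ = 1.25

1 + K_p·P(s) = 0 gives s² + 12s + 23.03 = 0.
Matching s² + 2ζω_n s + ω_n²: ω_n = √23.03 = 4.799 rad/s and 2ζω_n = 12, so ζ = 12/(2·4.799) = 1.25.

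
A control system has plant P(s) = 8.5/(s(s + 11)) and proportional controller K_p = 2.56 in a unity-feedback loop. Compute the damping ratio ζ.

ζ = 1.18

With unity feedback the closed-loop characteristic equation is s² + 11s + 2.56·8.5 = s² + 11s + 21.76 = 0.
Matching s² + 2ζω_n s + ω_n²: ω_n = √21.76 = 4.665 rad/s and 2ζω_n = 11, so ζ = 11/(2·4.665) = 1.18.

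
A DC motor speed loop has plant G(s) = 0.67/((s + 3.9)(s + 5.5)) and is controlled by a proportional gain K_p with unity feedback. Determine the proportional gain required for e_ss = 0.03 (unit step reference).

Steady-state error for a unit step on this type-0 loop is 1/(1 + K_p·G(0)).
G(0) = 0.03124. Require 1/(1 + K_p·0.03124) = 0.03, so 1 + 0.03124·K_p = 33.33.
K_p = (33.33 − 1)/0.03124 = 1040.

K_p = 1040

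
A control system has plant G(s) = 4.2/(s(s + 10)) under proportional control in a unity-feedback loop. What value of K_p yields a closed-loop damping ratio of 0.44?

Closed-loop characteristic equation: s² + 10s + K_p·4.2 = 0.
So ω_n = √(4.2K_p) and 2ζω_n = 10, giving ζ = 10/(2√(4.2K_p)).
Setting ζ = 0.44: √(4.2K_p) = 10/(2·0.44) = 11.36, so K_p = 129.1/4.2 = 30.7.

K_p = 30.7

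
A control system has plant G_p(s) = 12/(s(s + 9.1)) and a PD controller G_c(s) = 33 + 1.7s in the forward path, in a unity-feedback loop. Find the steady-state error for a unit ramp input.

0.023

The loop has one pole at the origin (type 1). Velocity error constant K_v = lim_{s→0} s·G_c(s)G_p(s) = 33·12/9.1 = 43.52.
Steady-state error to a unit ramp: e_ss = 1/K_v = 0.023.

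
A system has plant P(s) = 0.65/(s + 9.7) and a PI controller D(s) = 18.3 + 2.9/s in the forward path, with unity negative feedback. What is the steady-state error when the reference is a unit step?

0

The open loop D(s)P(s) has a pole at the origin (type 1), so the static position error constant is infinite and e_ss = 1/(1+∞) = 0.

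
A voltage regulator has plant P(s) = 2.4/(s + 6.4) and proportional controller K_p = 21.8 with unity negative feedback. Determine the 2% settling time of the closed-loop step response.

T_s ≈ 0.0681 s

Closed-loop transfer function: T(s) = K_p·P(s)/(1 + K_p·P(s)) = 52.32/(s + 6.4 + 52.32) = 52.32/(s + 58.72).
Time constant τ = 1/58.72 = 0.01703 s, so the 2% settling time is about 4τ = 0.0681 s.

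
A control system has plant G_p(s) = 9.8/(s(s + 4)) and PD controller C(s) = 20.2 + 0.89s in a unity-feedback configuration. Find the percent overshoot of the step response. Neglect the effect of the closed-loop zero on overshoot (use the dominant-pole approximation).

Forward path: (20.2 + 0.89s)·9.8/(s(s+4)). The closed-loop characteristic equation is s² + (4 + 9.8·0.89)s + 9.8·20.2 = 0.
That is s² + 12.72s + 198 = 0, so ω_n = 14.07 rad/s and ζ = 12.72/(2·14.07) = 0.4521.
%OS = 100·exp(−πζ/√(1−ζ²)) = 20.3%.

20.3%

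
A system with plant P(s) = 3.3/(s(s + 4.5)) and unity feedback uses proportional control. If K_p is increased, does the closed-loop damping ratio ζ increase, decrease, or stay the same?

ζ = 4.5/(2√(3.3K_p)); increasing K_p raises the denominator, so ζ falls.

decrease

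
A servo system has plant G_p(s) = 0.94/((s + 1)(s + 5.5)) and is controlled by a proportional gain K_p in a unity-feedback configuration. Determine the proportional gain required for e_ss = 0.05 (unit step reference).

K_p = 111

The loop is type 0, so e_ss(step) = 1/(1 + K_pos) with K_pos = K_p·G_p(0).
G_p(0) = 0.1709. Require 1/(1 + K_p·0.1709) = 0.05, so 1 + 0.1709·K_p = 20.
K_p = (20 − 1)/0.1709 = 111.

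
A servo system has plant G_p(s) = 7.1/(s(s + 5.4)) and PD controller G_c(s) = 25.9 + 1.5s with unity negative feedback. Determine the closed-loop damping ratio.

ζ = 0.592

Forward path: (25.9 + 1.5s)·7.1/(s(s+5.4)). The closed-loop characteristic equation is s² + (5.4 + 7.1·1.5)s + 7.1·25.9 = 0.
That is s² + 16.05s + 183.9 = 0, so ω_n = 13.56 rad/s and ζ = 16.05/(2·13.56) = 0.5918.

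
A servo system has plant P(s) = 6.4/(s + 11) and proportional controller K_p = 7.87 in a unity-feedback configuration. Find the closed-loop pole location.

Closed-loop transfer function: T(s) = K_p·P(s)/(1 + K_p·P(s)) = 50.37/(s + 11 + 50.37) = 50.37/(s + 61.37).
The closed-loop pole is at s = −61.37.

s = -61.37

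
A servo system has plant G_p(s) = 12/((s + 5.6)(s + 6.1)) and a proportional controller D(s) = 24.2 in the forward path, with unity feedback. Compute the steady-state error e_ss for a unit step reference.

0.105

The loop is type 0. Static position error constant K_pos = D(0)·G_p(0) = 24.2·0.3513 = 8.501.
Steady-state error to a unit step: e_ss = 1/(1+K_pos) = 1/9.501 = 0.105.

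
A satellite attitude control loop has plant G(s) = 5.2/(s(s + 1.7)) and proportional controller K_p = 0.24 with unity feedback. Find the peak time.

From 1 + K_pG(s) = 0: s² + 1.7s + 1.248 = 0 ⇒ ω_n = 1.117, ζ = 0.7609.
Damped frequency ω_d = ω_n√(1−ζ²) = 0.7249 rad/s, so peak time T_p = π/ω_d = 4.33 s.

T_p = 4.33 s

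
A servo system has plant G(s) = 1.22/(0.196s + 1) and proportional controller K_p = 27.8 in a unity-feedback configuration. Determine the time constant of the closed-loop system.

Closed loop: T(s) = K_p·G/(1+K_p·G) = 33.92/(0.196s + 1 + 33.92), with pole at s = −(1 + 33.92)/0.196 = −178.1.
Closed-loop time constant τ = 1/178.1 = 0.00561 s.

τ = 0.00561 s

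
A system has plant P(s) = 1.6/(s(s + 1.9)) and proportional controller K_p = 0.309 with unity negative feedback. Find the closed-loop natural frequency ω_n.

1 + K_p·P(s) = 0 gives s² + 1.9s + 0.4944 = 0.
Matching s² + 2ζω_n s + ω_n²: ω_n = √0.4944 = 0.7031 rad/s and 2ζω_n = 1.9, so ζ = 1.9/(2·0.7031) = 1.35.

ω_n = 0.703 rad/s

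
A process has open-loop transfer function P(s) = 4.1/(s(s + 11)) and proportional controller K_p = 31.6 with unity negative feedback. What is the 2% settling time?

The closed-loop denominator s² + 11s + 129.6 gives ω_n = √129.6 = 11.38 and ζ = 11/(2ω_n) = 0.4832.
2% settling time T_s ≈ 4/(ζω_n) = 4/5.5 = 0.727 s.

T_s ≈ 0.727 s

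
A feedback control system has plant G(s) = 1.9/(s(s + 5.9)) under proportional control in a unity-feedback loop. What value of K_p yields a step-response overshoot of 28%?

From %OS = 100·exp(−πζ/√(1−ζ²)) = 28%, ζ = −ln(0.28)/√(π²+ln²(0.28)) = 0.3755.
Characteristic equation s² + 5.9s + 1.9K_p = 0 gives ζ = 5.9/(2√(1.9K_p)).
Setting ζ = 0.3755: √(1.9K_p) = 5.9/(2·0.3755) = 7.855, so K_p = 61.71/1.9 = 32.5.

K_p = 32.5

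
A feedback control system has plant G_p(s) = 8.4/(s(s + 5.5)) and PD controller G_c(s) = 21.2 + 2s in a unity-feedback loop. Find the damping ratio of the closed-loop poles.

ζ = 0.836

Forward path: (21.2 + 2s)·8.4/(s(s+5.5)). The closed-loop characteristic equation is s² + (5.5 + 8.4·2)s + 8.4·21.2 = 0.
That is s² + 22.3s + 178.1 = 0, so ω_n = 13.34 rad/s and ζ = 22.3/(2·13.34) = 0.8355.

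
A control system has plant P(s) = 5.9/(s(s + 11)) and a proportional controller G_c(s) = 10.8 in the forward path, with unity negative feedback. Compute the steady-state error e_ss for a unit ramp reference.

0.173

The loop has one pole at the origin (type 1). Velocity error constant K_v = lim_{s→0} s·G_c(s)P(s) = 10.8·5.9/11 = 5.793.
Steady-state error to a unit ramp: e_ss = 1/K_v = 0.173.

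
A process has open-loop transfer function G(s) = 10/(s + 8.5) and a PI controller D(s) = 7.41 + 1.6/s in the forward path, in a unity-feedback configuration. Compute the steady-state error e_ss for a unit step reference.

0

The open loop D(s)G(s) has a pole at the origin (type 1), so the static position error constant is infinite and e_ss = 1/(1+∞) = 0.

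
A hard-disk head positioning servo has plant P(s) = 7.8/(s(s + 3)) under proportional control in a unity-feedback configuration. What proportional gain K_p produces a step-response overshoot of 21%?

From %OS = 100·exp(−πζ/√(1−ζ²)) = 21%, ζ = −ln(0.21)/√(π²+ln²(0.21)) = 0.4449.
Characteristic equation s² + 3s + 7.8K_p = 0 gives ζ = 3/(2√(7.8K_p)).
Setting ζ = 0.4449: √(7.8K_p) = 3/(2·0.4449) = 3.372, so K_p = 11.37/7.8 = 1.46.

K_p = 1.46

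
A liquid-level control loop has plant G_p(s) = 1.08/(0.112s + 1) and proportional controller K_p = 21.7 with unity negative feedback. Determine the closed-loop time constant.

Closed loop: T(s) = K_p·G_p/(1+K_p·G_p) = 23.44/(0.112s + 1 + 23.44), with pole at s = −(1 + 23.44)/0.112 = −218.2.
Closed-loop time constant τ = 1/218.2 = 0.00458 s.

τ = 0.00458 s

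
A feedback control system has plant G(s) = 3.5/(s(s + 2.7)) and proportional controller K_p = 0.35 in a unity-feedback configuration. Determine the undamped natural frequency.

ω_n = 1.11 rad/s

With unity feedback the closed-loop characteristic equation is s² + 2.7s + 0.35·3.5 = s² + 2.7s + 1.225 = 0.
Matching s² + 2ζω_n s + ω_n²: ω_n = √1.225 = 1.107 rad/s and 2ζω_n = 2.7, so ζ = 2.7/(2·1.107) = 1.22.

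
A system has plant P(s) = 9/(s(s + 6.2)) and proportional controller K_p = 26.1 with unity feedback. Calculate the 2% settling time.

Closed-loop characteristic equation: s² + 6.2s + 234.9 = 0, so ω_n = 15.33 rad/s and ζ = 6.2/(2·15.33) = 0.2023.
2% settling time T_s ≈ 4/(ζω_n) = 4/3.1 = 1.29 s.

T_s ≈ 1.29 s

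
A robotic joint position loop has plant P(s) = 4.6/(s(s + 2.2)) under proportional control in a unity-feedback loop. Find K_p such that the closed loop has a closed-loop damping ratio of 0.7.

Closed-loop characteristic equation: s² + 2.2s + K_p·4.6 = 0.
So ω_n = √(4.6K_p) and 2ζω_n = 2.2, giving ζ = 2.2/(2√(4.6K_p)).
Setting ζ = 0.7: √(4.6K_p) = 2.2/(2·0.7) = 1.571, so K_p = 2.469/4.6 = 0.537.

K_p = 0.537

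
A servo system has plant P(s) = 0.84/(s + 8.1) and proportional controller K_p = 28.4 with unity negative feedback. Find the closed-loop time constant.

τ = 0.0313 s

Closed-loop transfer function: T(s) = K_p·P(s)/(1 + K_p·P(s)) = 23.86/(s + 8.1 + 23.86) = 23.86/(s + 31.96).
Time constant τ = 1/31.96 = 0.0313 s.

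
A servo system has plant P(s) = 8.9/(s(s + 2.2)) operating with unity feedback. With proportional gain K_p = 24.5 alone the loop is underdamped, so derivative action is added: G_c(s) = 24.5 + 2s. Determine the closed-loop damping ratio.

Forward path: (24.5 + 2s)·8.9/(s(s+2.2)). The closed-loop characteristic equation is s² + (2.2 + 8.9·2)s + 8.9·24.5 = 0.
That is s² + 20s + 218.1 = 0, so ω_n = 14.77 rad/s and ζ = 20/(2·14.77) = 0.6772.

ζ = 0.677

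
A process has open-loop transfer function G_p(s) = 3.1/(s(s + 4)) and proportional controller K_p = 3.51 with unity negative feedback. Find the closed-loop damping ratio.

1 + K_p·G_p(s) = 0 gives s² + 4s + 10.88 = 0.
Matching s² + 2ζω_n s + ω_n²: ω_n = √10.88 = 3.299 rad/s and 2ζω_n = 4, so ζ = 4/(2·3.299) = 0.606.

ζ = 0.606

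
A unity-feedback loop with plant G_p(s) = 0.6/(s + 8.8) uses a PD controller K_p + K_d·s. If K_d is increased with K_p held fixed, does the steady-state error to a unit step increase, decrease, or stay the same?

unchanged

K_d affects only the transient (the s-coefficient); the DC loop gain, and hence e_ss, depends only on K_p.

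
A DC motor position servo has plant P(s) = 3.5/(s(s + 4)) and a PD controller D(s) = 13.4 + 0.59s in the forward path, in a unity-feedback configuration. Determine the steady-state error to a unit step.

The open loop D(s)P(s) has a pole at the origin (type 1), so the static position error constant is infinite and e_ss = 1/(1+∞) = 0.

0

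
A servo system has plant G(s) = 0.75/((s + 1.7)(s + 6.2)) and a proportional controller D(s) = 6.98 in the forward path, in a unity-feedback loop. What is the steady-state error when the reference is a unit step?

The loop is type 0. Static position error constant K_pos = D(0)·G(0) = 6.98·0.07116 = 0.4967.
Steady-state error to a unit step: e_ss = 1/(1+K_pos) = 1/1.497 = 0.668.

0.668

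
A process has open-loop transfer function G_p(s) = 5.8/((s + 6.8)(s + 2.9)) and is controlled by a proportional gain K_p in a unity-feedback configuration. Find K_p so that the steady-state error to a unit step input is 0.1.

K_p = 30.6

The loop is type 0, so e_ss(step) = 1/(1 + K_pos) with K_pos = K_p·G_p(0).
G_p(0) = 0.2941. Require 1/(1 + K_p·0.2941) = 0.1, so 1 + 0.2941·K_p = 10.
K_p = (10 − 1)/0.2941 = 30.6.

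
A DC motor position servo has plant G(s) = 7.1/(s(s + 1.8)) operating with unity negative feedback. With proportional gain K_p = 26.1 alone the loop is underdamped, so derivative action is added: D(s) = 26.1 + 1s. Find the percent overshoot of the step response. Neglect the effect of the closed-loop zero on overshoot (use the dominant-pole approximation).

33.7%

Forward path: (26.1 + 1s)·7.1/(s(s+1.8)). The closed-loop characteristic equation is s² + (1.8 + 7.1·1)s + 7.1·26.1 = 0.
That is s² + 8.9s + 185.3 = 0, so ω_n = 13.61 rad/s and ζ = 8.9/(2·13.61) = 0.3269.
%OS = 100·exp(−πζ/√(1−ζ²)) = 33.7%.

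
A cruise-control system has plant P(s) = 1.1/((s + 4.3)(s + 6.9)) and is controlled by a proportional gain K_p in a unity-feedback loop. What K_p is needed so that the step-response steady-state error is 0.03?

K_p = 872

Steady-state error for a unit step on this type-0 loop is 1/(1 + K_p·P(0)).
P(0) = 0.03707. Require 1/(1 + K_p·0.03707) = 0.03, so 1 + 0.03707·K_p = 33.33.
K_p = (33.33 − 1)/0.03707 = 872.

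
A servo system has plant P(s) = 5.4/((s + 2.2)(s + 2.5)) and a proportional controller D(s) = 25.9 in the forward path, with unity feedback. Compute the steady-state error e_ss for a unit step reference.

The loop is type 0. Static position error constant K_pos = D(0)·P(0) = 25.9·0.9818 = 25.43.
Steady-state error to a unit step: e_ss = 1/(1+K_pos) = 1/26.43 = 0.0378.

0.0378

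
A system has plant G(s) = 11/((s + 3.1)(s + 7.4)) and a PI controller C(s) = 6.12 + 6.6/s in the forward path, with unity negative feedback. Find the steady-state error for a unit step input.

0

The open loop C(s)G(s) has a pole at the origin (type 1), so the static position error constant is infinite and e_ss = 1/(1+∞) = 0.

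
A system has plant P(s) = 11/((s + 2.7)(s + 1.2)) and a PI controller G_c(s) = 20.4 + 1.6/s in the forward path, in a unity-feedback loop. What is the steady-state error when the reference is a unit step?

The open loop G_c(s)P(s) has a pole at the origin (type 1), so the static position error constant is infinite and e_ss = 1/(1+∞) = 0.

0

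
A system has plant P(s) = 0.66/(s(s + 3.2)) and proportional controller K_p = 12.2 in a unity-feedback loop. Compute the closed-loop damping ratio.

ζ = 0.564

1 + K_p·P(s) = 0 gives s² + 3.2s + 8.052 = 0.
So ω_n² = 8.052 ⇒ ω_n = 2.838 rad/s, and ζ = 3.2/(2ω_n) = 0.564.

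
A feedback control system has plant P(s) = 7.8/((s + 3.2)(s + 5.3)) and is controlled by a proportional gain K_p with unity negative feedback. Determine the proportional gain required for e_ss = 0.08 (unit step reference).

K_p = 25

Steady-state error for a unit step on this type-0 loop is 1/(1 + K_p·P(0)).
P(0) = 0.4599. Require 1/(1 + K_p·0.4599) = 0.08, so 1 + 0.4599·K_p = 12.5.
K_p = (12.5 − 1)/0.4599 = 25.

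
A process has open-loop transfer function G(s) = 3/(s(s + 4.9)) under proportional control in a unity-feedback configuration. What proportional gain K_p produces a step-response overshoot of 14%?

K_p = 7.11

From %OS = 100·exp(−πζ/√(1−ζ²)) = 14%, ζ = −ln(0.14)/√(π²+ln²(0.14)) = 0.5305.
Characteristic equation s² + 4.9s + 3K_p = 0 gives ζ = 4.9/(2√(3K_p)).
Setting ζ = 0.5305: √(3K_p) = 4.9/(2·0.5305) = 4.618, so K_p = 21.33/3 = 7.11.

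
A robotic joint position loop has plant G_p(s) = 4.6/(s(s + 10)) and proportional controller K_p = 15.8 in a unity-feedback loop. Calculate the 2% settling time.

From 1 + K_pG_p(s) = 0: s² + 10s + 72.68 = 0 ⇒ ω_n = 8.525, ζ = 0.5865.
2% settling time T_s ≈ 4/(ζω_n) = 4/5 = 0.8 s.

T_s ≈ 0.8 s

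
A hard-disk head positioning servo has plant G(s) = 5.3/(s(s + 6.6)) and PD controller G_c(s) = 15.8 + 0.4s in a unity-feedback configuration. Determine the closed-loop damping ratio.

Forward path: (15.8 + 0.4s)·5.3/(s(s+6.6)). The closed-loop characteristic equation is s² + (6.6 + 5.3·0.4)s + 5.3·15.8 = 0.
That is s² + 8.72s + 83.74 = 0, so ω_n = 9.151 rad/s and ζ = 8.72/(2·9.151) = 0.4765.

ζ = 0.476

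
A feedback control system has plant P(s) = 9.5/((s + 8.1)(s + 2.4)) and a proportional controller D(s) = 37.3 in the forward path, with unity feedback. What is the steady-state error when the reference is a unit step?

0.052

The loop is type 0. Static position error constant K_pos = D(0)·P(0) = 37.3·0.4887 = 18.23.
Steady-state error to a unit step: e_ss = 1/(1+K_pos) = 1/19.23 = 0.052.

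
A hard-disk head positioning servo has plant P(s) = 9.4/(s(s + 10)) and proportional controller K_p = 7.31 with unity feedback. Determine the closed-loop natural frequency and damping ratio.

With unity feedback the closed-loop characteristic equation is s² + 10s + 7.31·9.4 = s² + 10s + 68.71 = 0.
Matching s² + 2ζω_n s + ω_n²: ω_n = √68.71 = 8.289 rad/s and 2ζω_n = 10, so ζ = 10/(2·8.289) = 0.603.

ω_n = 8.29 rad/s, ζ = 0.603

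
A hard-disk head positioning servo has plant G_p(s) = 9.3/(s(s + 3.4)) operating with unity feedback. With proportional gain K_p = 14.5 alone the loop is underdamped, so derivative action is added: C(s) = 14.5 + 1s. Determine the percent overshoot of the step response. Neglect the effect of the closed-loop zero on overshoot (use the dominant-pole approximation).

12.8%

Forward path: (14.5 + 1s)·9.3/(s(s+3.4)). The closed-loop characteristic equation is s² + (3.4 + 9.3·1)s + 9.3·14.5 = 0.
That is s² + 12.7s + 134.9 = 0, so ω_n = 11.61 rad/s and ζ = 12.7/(2·11.61) = 0.5468.
%OS = 100·exp(−πζ/√(1−ζ²)) = 12.8%.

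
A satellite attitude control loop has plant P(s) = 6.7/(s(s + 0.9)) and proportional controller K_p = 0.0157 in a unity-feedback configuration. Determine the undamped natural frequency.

With unity feedback the closed-loop characteristic equation is s² + 0.9s + 0.0157·6.7 = s² + 0.9s + 0.1052 = 0.
So ω_n² = 0.1052 ⇒ ω_n = 0.3243 rad/s, and ζ = 0.9/(2ω_n) = 1.39.

ω_n = 0.324 rad/s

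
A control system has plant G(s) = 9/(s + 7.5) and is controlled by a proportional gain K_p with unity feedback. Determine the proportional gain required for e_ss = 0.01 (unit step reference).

The loop is type 0, so e_ss(step) = 1/(1 + K_pos) with K_pos = K_p·G(0).
G(0) = 1.2. Require 1/(1 + K_p·1.2) = 0.01, so 1 + 1.2·K_p = 100.
K_p = (100 − 1)/1.2 = 82.5.

K_p = 82.5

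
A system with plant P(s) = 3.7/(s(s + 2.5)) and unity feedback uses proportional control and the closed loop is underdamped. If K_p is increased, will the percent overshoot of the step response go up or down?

increase

Characteristic equation s² + 2.5s + K_p·3.7 = 0: raising K_p raises ω_n while 2ζω_n = 2.5 is fixed, so ζ falls and overshoot grows.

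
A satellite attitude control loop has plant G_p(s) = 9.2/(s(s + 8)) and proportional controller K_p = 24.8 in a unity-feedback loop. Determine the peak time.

Closed-loop characteristic equation: s² + 8s + 228.2 = 0, so ω_n = 15.1 rad/s and ζ = 8/(2·15.1) = 0.2648.
Damped frequency ω_d = ω_n√(1−ζ²) = 14.57 rad/s, so peak time T_p = π/ω_d = 0.216 s.

T_p = 0.216 s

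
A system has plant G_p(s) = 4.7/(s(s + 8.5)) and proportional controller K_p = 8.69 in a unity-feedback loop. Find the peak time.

T_p = 0.658 s

The closed-loop denominator s² + 8.5s + 40.84 gives ω_n = √40.84 = 6.391 and ζ = 8.5/(2ω_n) = 0.665.
Damped frequency ω_d = ω_n√(1−ζ²) = 4.773 rad/s, so peak time T_p = π/ω_d = 0.658 s.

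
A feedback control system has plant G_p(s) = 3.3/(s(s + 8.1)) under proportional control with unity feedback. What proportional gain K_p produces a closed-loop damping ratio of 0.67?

K_p = 11.1

Closed-loop characteristic equation: s² + 8.1s + K_p·3.3 = 0.
So ω_n = √(3.3K_p) and 2ζω_n = 8.1, giving ζ = 8.1/(2√(3.3K_p)).
Setting ζ = 0.67: √(3.3K_p) = 8.1/(2·0.67) = 6.045, so K_p = 36.54/3.3 = 11.1.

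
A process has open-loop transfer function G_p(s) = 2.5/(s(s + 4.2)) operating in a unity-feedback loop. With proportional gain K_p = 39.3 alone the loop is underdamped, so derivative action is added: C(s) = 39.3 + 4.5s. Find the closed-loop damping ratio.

ζ = 0.779

Forward path: (39.3 + 4.5s)·2.5/(s(s+4.2)). The closed-loop characteristic equation is s² + (4.2 + 2.5·4.5)s + 2.5·39.3 = 0.
That is s² + 15.45s + 98.25 = 0, so ω_n = 9.912 rad/s and ζ = 15.45/(2·9.912) = 0.7793.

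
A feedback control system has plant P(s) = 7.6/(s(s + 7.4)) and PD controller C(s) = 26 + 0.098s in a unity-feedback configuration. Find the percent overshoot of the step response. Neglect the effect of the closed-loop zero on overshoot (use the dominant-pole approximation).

Forward path: (26 + 0.098s)·7.6/(s(s+7.4)). The closed-loop characteristic equation is s² + (7.4 + 7.6·0.098)s + 7.6·26 = 0.
That is s² + 8.145s + 197.6 = 0, so ω_n = 14.06 rad/s and ζ = 8.145/(2·14.06) = 0.2897.
%OS = 100·exp(−πζ/√(1−ζ²)) = 38.6%.

38.6%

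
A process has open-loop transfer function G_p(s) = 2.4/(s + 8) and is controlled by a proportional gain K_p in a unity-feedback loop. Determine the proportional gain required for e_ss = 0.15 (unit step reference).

K_p = 18.9

For a type-0 loop with proportional control, e_ss = 1/(1 + K_p·G_p(0)).
G_p(0) = 0.3. Require 1/(1 + K_p·0.3) = 0.15, so 1 + 0.3·K_p = 6.667.
K_p = (6.667 − 1)/0.3 = 18.9.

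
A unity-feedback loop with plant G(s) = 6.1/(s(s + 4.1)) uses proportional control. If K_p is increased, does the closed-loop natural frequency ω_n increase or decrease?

increase

ω_n = √(6.1·K_p), which grows with K_p.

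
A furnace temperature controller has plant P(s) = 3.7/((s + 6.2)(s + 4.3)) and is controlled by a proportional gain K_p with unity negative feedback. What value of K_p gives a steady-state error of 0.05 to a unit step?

K_p = 137

Steady-state error for a unit step on this type-0 loop is 1/(1 + K_p·P(0)).
P(0) = 0.1388. Require 1/(1 + K_p·0.1388) = 0.05, so 1 + 0.1388·K_p = 20.
K_p = (20 − 1)/0.1388 = 137.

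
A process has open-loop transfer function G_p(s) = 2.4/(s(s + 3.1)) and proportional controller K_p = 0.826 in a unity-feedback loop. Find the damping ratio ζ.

ζ = 1.1

With unity feedback the closed-loop characteristic equation is s² + 3.1s + 0.826·2.4 = s² + 3.1s + 1.982 = 0.
Matching s² + 2ζω_n s + ω_n²: ω_n = √1.982 = 1.408 rad/s and 2ζω_n = 3.1, so ζ = 3.1/(2·1.408) = 1.1.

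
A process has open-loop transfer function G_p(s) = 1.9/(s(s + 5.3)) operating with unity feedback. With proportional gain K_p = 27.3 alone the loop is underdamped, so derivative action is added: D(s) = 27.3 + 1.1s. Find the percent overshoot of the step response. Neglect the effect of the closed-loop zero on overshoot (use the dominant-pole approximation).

Forward path: (27.3 + 1.1s)·1.9/(s(s+5.3)). The closed-loop characteristic equation is s² + (5.3 + 1.9·1.1)s + 1.9·27.3 = 0.
That is s² + 7.39s + 51.87 = 0, so ω_n = 7.202 rad/s and ζ = 7.39/(2·7.202) = 0.513.
%OS = 100·exp(−πζ/√(1−ζ²)) = 15.3%.

15.3%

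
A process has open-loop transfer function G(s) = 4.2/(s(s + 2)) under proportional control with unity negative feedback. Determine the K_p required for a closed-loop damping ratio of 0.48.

Closed-loop characteristic equation: s² + 2s + K_p·4.2 = 0.
So ω_n = √(4.2K_p) and 2ζω_n = 2, giving ζ = 2/(2√(4.2K_p)).
Setting ζ = 0.48: √(4.2K_p) = 2/(2·0.48) = 2.083, so K_p = 4.34/4.2 = 1.03.

K_p = 1.03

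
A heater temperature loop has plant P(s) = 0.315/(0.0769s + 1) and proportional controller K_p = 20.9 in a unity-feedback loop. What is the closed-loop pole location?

s = -98.62

Closed loop: T(s) = K_p·P/(1+K_p·P) = 6.583/(0.0769s + 1 + 6.583), with pole at s = −(1 + 6.583)/0.0769 = −98.62.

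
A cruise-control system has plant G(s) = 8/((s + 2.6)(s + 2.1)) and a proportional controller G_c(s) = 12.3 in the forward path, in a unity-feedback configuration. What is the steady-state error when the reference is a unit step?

0.0526

The loop is type 0. Static position error constant K_pos = G_c(0)·G(0) = 12.3·1.465 = 18.02.
Steady-state error to a unit step: e_ss = 1/(1+K_pos) = 1/19.02 = 0.0526.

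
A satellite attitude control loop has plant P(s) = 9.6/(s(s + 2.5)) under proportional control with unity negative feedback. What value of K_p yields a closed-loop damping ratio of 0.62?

K_p = 0.423

Closed-loop characteristic equation: s² + 2.5s + K_p·9.6 = 0.
So ω_n = √(9.6K_p) and 2ζω_n = 2.5, giving ζ = 2.5/(2√(9.6K_p)).
Setting ζ = 0.62: √(9.6K_p) = 2.5/(2·0.62) = 2.016, so K_p = 4.065/9.6 = 0.423.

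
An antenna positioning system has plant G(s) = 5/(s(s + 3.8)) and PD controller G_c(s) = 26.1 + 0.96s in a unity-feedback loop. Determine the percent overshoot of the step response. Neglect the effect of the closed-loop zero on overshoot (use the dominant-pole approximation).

Forward path: (26.1 + 0.96s)·5/(s(s+3.8)). The closed-loop characteristic equation is s² + (3.8 + 5·0.96)s + 5·26.1 = 0.
That is s² + 8.6s + 130.5 = 0, so ω_n = 11.42 rad/s and ζ = 8.6/(2·11.42) = 0.3764.
%OS = 100·exp(−πζ/√(1−ζ²)) = 27.9%.

27.9%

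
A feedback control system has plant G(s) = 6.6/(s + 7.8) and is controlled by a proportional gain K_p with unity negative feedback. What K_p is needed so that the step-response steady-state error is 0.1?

Steady-state error for a unit step on this type-0 loop is 1/(1 + K_p·G(0)).
G(0) = 0.8462. Require 1/(1 + K_p·0.8462) = 0.1, so 1 + 0.8462·K_p = 10.
K_p = (10 − 1)/0.8462 = 10.6.

K_p = 10.6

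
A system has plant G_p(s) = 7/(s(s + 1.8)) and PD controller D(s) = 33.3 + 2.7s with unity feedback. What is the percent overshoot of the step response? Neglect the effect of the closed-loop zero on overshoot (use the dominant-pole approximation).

5.52%

Forward path: (33.3 + 2.7s)·7/(s(s+1.8)). The closed-loop characteristic equation is s² + (1.8 + 7·2.7)s + 7·33.3 = 0.
That is s² + 20.7s + 233.1 = 0, so ω_n = 15.27 rad/s and ζ = 20.7/(2·15.27) = 0.6779.
%OS = 100·exp(−πζ/√(1−ζ²)) = 5.52%.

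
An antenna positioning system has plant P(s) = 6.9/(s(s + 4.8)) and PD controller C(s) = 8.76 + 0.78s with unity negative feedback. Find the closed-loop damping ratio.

ζ = 0.655

Forward path: (8.76 + 0.78s)·6.9/(s(s+4.8)). The closed-loop characteristic equation is s² + (4.8 + 6.9·0.78)s + 6.9·8.76 = 0.
That is s² + 10.18s + 60.44 = 0, so ω_n = 7.775 rad/s and ζ = 10.18/(2·7.775) = 0.6548.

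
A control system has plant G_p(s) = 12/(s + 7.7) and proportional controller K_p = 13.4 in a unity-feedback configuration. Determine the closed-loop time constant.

Closed-loop transfer function: T(s) = K_p·G_p(s)/(1 + K_p·G_p(s)) = 160.8/(s + 7.7 + 160.8) = 160.8/(s + 168.5).
Time constant τ = 1/168.5 = 0.00593 s.

τ = 0.00593 s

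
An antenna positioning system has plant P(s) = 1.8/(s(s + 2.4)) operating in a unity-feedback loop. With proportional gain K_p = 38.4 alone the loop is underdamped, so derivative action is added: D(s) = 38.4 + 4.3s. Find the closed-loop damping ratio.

Forward path: (38.4 + 4.3s)·1.8/(s(s+2.4)). The closed-loop characteristic equation is s² + (2.4 + 1.8·4.3)s + 1.8·38.4 = 0.
That is s² + 10.14s + 69.12 = 0, so ω_n = 8.314 rad/s and ζ = 10.14/(2·8.314) = 0.6098.

ζ = 0.61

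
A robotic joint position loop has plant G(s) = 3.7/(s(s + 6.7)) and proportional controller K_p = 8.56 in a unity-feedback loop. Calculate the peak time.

T_p = 0.695 s

Closed-loop characteristic equation: s² + 6.7s + 31.67 = 0, so ω_n = 5.628 rad/s and ζ = 6.7/(2·5.628) = 0.5953.
Damped frequency ω_d = ω_n√(1−ζ²) = 4.522 rad/s, so peak time T_p = π/ω_d = 0.695 s.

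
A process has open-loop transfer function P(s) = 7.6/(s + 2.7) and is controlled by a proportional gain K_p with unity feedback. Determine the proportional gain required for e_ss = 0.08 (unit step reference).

K_p = 4.09

Steady-state error for a unit step on this type-0 loop is 1/(1 + K_p·P(0)).
P(0) = 2.815. Require 1/(1 + K_p·2.815) = 0.08, so 1 + 2.815·K_p = 12.5.
K_p = (12.5 − 1)/2.815 = 4.09.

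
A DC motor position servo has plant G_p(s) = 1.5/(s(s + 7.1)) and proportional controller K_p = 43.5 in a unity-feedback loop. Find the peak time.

T_p = 0.433 s

The closed-loop denominator s² + 7.1s + 65.25 gives ω_n = √65.25 = 8.078 and ζ = 7.1/(2ω_n) = 0.4395.
Damped frequency ω_d = ω_n√(1−ζ²) = 7.256 rad/s, so peak time T_p = π/ω_d = 0.433 s.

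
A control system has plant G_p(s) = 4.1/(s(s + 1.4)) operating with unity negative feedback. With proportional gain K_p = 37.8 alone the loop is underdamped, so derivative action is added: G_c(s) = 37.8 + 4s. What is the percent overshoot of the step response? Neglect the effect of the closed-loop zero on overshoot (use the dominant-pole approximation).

4.03%

Forward path: (37.8 + 4s)·4.1/(s(s+1.4)). The closed-loop characteristic equation is s² + (1.4 + 4.1·4)s + 4.1·37.8 = 0.
That is s² + 17.8s + 155 = 0, so ω_n = 12.45 rad/s and ζ = 17.8/(2·12.45) = 0.7149.
%OS = 100·exp(−πζ/√(1−ζ²)) = 4.03%.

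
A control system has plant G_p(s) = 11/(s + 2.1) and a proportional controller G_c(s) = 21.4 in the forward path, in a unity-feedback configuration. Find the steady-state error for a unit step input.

0.00884

The loop is type 0. Static position error constant K_pos = G_c(0)·G_p(0) = 21.4·5.238 = 112.1.
Steady-state error to a unit step: e_ss = 1/(1+K_pos) = 1/113.1 = 0.00884.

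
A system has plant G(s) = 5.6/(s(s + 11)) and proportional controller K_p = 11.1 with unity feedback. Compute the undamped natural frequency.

The closed-loop denominator is s(s+11) + 11.1·5.6 = s² + 11s + 62.16.
Matching s² + 2ζω_n s + ω_n²: ω_n = √62.16 = 7.884 rad/s and 2ζω_n = 11, so ζ = 11/(2·7.884) = 0.698.

ω_n = 7.88 rad/s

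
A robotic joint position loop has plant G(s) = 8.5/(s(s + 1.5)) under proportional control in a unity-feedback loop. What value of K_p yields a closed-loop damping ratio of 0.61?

Closed-loop characteristic equation: s² + 1.5s + K_p·8.5 = 0.
So ω_n = √(8.5K_p) and 2ζω_n = 1.5, giving ζ = 1.5/(2√(8.5K_p)).
Setting ζ = 0.61: √(8.5K_p) = 1.5/(2·0.61) = 1.23, so K_p = 1.512/8.5 = 0.178.

K_p = 0.178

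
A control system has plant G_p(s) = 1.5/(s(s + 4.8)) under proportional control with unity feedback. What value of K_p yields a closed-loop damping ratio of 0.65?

Closed-loop characteristic equation: s² + 4.8s + K_p·1.5 = 0.
So ω_n = √(1.5K_p) and 2ζω_n = 4.8, giving ζ = 4.8/(2√(1.5K_p)).
Setting ζ = 0.65: √(1.5K_p) = 4.8/(2·0.65) = 3.692, so K_p = 13.63/1.5 = 9.09.

K_p = 9.09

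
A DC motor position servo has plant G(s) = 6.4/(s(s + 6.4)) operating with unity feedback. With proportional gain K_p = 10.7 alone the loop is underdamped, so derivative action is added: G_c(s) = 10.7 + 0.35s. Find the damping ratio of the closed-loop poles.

ζ = 0.522

Forward path: (10.7 + 0.35s)·6.4/(s(s+6.4)). The closed-loop characteristic equation is s² + (6.4 + 6.4·0.35)s + 6.4·10.7 = 0.
That is s² + 8.64s + 68.48 = 0, so ω_n = 8.275 rad/s and ζ = 8.64/(2·8.275) = 0.522.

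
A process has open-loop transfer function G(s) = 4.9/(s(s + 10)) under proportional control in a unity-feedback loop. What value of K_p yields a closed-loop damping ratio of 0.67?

K_p = 11.4

Closed-loop characteristic equation: s² + 10s + K_p·4.9 = 0.
So ω_n = √(4.9K_p) and 2ζω_n = 10, giving ζ = 10/(2√(4.9K_p)).
Setting ζ = 0.67: √(4.9K_p) = 10/(2·0.67) = 7.463, so K_p = 55.69/4.9 = 11.4.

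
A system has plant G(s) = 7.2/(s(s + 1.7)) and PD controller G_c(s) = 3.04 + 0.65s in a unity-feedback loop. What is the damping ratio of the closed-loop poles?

Forward path: (3.04 + 0.65s)·7.2/(s(s+1.7)). The closed-loop characteristic equation is s² + (1.7 + 7.2·0.65)s + 7.2·3.04 = 0.
That is s² + 6.38s + 21.89 = 0, so ω_n = 4.678 rad/s and ζ = 6.38/(2·4.678) = 0.6818.

ζ = 0.682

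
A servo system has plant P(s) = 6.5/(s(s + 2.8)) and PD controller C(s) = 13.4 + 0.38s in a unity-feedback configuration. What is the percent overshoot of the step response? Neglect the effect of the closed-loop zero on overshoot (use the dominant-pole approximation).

39.7%

Forward path: (13.4 + 0.38s)·6.5/(s(s+2.8)). The closed-loop characteristic equation is s² + (2.8 + 6.5·0.38)s + 6.5·13.4 = 0.
That is s² + 5.27s + 87.1 = 0, so ω_n = 9.333 rad/s and ζ = 5.27/(2·9.333) = 0.2823.
%OS = 100·exp(−πζ/√(1−ζ²)) = 39.7%.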